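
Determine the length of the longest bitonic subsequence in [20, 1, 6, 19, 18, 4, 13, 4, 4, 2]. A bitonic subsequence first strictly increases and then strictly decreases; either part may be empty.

7

Let inc[i] be the LIS ending at i and dec[i] the longest strictly decreasing subsequence starting at i. inc = [1, 1, 2, 3, 3, 2, 3, 2, 2, 2], dec = [6, 1, 3, 5, 4, 2, 3, 2, 2, 1].
max_i inc[i]+dec[i]−1 = 7, with one witness 1, 6, 19, 18, 13, 4, 2.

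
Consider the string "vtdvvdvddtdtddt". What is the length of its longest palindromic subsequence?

9

One longest palindromic subsequence is tddtdtddt (positions 2,3,6,10,11,12,13,14,15); it reads the same forward and backward, and the interval DP gives dp[1][15] = 9.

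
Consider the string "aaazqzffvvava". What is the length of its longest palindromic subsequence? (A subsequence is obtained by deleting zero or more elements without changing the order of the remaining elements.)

One longest palindromic subsequence is aazqzaa (positions 1,3,4,5,6,11,13); it reads the same forward and backward, and the interval DP gives dp[1][13] = 7.

7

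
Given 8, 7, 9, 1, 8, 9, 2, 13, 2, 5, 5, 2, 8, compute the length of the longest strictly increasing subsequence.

4

Let dp[i] be the longest increasing subsequence ending at position i. Then dp = [1, 1, 2, 1, 2, 3, 2, 4, 2, 3, 3, 2, 4].
The maximum is 4; one witness is 7, 8, 9, 13 at positions 2,5,6,8.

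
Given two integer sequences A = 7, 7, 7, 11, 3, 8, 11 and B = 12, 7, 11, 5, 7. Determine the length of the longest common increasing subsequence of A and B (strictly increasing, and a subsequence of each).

2

A longest common strictly increasing subsequence is 7, 11 (length 2); it appears in order in both A and B, and no longer such subsequence exists.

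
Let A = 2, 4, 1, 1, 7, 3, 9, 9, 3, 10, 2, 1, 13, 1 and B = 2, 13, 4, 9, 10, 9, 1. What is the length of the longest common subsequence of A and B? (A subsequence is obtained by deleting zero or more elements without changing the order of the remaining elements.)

A longest common subsequence is 2, 4, 9, 9, 1 (length 5); the LCS DP confirms no longer common subsequence exists.

5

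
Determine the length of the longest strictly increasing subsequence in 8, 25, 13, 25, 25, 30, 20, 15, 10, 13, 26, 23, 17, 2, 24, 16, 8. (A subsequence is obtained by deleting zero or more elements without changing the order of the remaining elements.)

Let dp[i] be the longest increasing subsequence ending at position i. Then dp = [1, 2, 2, 3, 3, 4, 3, 3, 2, 3, 4, 4, 4, 1, 5, 4, 2].
The maximum is 5; one witness is 8, 13, 20, 23, 24 at positions 1,3,7,12,15.

5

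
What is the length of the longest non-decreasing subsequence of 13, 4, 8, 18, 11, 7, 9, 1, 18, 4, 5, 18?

5

Let dp[i] be the longest non-decreasing subsequence ending at position i. Then dp = [1, 1, 2, 3, 3, 2, 3, 1, 4, 2, 3, 5].
The maximum is 5; one witness is 4, 8, 18, 18, 18 at positions 2,3,4,9,12.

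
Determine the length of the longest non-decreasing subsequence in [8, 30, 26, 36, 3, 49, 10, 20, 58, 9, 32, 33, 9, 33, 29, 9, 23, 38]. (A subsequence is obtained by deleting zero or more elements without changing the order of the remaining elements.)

One longest non-decreasing subsequence is 8, 10, 20, 32, 33, 33, 38 (positions 1,7,8,11,12,14,18), of length 7; no longer one exists.

7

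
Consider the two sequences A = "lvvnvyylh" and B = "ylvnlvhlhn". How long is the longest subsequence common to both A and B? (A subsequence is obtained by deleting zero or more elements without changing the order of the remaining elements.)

6

A longest common subsequence is lvnvlh (length 6); the LCS DP confirms no longer common subsequence exists.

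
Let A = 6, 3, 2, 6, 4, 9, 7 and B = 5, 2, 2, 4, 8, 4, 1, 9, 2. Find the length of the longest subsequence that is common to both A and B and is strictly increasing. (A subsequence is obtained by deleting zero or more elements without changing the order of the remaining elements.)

3

A longest common strictly increasing subsequence is 2, 4, 9 (length 3); it appears in order in both A and B, and no longer such subsequence exists.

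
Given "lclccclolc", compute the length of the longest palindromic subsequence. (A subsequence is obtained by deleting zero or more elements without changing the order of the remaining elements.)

Using dp[i][j] = 2 + dp[i+1][j−1] if the ends match, else max(dp[i+1][j], dp[i][j−1]):
dp[1][10] = 7. A witness is clccclc at positions 2,3,4,5,6,9,10.

7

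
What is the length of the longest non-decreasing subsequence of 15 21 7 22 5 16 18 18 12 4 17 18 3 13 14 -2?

Scanning left to right, the best length ending at each element is: 15→1, 21→2, 7→1, 22→3, 5→1, 16→2, 18→3, 18→4, 12→2, 4→1, 17→3, 18→5, 3→1, 13→3, 14→4, -2→1.
So the longest non-decreasing subsequence has length 5, e.g. 15, 16, 18, 18, 18.

5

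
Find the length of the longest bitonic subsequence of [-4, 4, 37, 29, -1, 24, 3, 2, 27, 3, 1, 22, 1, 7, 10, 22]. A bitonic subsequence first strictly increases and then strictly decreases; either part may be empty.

8

One longest bitonic subsequence is -4, 4, 37, 29, 24, 3, 2, 1 (positions 1,2,3,4,6,7,8,13): it rises to 37 then falls. Length 8 is optimal.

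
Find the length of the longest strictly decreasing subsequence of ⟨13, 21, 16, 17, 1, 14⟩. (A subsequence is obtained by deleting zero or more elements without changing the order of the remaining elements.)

3

One longest decreasing subsequence is 21, 16, 1 (positions 2,3,5), of length 3; no longer one exists.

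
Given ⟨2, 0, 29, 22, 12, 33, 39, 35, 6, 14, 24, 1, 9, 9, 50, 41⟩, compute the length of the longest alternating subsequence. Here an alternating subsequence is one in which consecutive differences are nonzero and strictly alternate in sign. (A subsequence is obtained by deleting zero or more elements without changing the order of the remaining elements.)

10

Track the best alternating length ending on an up-step vs a down-step at each position: up/down = 1/1, 1/2, 3/1, 3/4, 3/4, 5/1, 5/1, 5/6, 3/6, 7/6, 7/6, 3/8, 9/8, 9/8, 9/1, 9/10.
The maximum over both is 10; one such subsequence is 2, 0, 29, 22, 33, 6, 14, 1, 50, 41.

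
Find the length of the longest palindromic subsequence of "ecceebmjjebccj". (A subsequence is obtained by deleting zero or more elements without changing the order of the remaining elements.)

8

Using dp[i][j] = 2 + dp[i+1][j−1] if the ends match, else max(dp[i+1][j], dp[i][j−1]):
dp[1][14] = 8. A witness is ccbjjbcc at positions 2,3,6,8,9,11,12,13.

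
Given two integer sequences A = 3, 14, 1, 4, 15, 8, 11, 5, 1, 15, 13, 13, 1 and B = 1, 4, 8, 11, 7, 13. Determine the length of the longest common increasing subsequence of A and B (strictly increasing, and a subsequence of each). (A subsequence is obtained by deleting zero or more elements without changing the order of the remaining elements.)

5

A longest common strictly increasing subsequence is 1, 4, 8, 11, 13 (length 5); it appears in order in both A and B, and no longer such subsequence exists.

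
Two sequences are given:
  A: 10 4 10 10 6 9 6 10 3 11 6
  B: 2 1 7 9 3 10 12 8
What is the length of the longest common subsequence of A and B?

2

A longest common subsequence is 9, 10 (length 2); the LCS DP confirms no longer common subsequence exists.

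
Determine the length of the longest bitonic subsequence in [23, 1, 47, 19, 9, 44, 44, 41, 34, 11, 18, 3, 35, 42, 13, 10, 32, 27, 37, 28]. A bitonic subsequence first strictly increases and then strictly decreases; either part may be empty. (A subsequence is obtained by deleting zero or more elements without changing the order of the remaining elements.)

8

Let inc[i] be the LIS ending at i and dec[i] the longest strictly decreasing subsequence starting at i. inc = [1, 1, 2, 2, 2, 3, 3, 3, 3, 3, 4, 2, 5, 6, 4, 3, 5, 5, 6, 6], dec = [5, 1, 7, 4, 2, 6, 6, 5, 4, 2, 3, 1, 3, 3, 2, 1, 2, 1, 2, 1].
max_i inc[i]+dec[i]−1 = 8, with one witness 23, 47, 44, 41, 34, 18, 13, 10.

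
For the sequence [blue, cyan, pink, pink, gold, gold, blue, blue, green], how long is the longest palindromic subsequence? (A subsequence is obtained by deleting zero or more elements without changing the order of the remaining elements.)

4

One longest palindromic subsequence is blue gold gold blue (positions 1,5,6,8); it reads the same forward and backward, and the interval DP gives dp[1][9] = 4.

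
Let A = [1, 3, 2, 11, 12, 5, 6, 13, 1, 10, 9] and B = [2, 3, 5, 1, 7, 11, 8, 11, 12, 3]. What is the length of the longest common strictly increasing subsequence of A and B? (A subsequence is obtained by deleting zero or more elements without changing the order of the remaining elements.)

For each value that appears in both, track the longest common increasing run ending there.
The best achievable length is 3; one witness is 2, 11, 12 (A-positions 3,4,5, B-positions 1,6,9).

3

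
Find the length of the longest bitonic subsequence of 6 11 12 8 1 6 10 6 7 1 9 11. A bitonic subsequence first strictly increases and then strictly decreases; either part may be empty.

One longest bitonic subsequence is 6, 11, 12, 10, 7, 1 (positions 1,2,3,7,9,10): it rises to 12 then falls. Length 6 is optimal.

6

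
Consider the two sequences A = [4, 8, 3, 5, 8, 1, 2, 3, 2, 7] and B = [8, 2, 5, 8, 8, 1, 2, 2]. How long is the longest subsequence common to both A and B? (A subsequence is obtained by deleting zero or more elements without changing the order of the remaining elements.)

6

Backtracking the LCS table gives one alignment: 8 (A2,B1) → 5 (A4,B3) → 8 (A5,B5) → 1 (A6,B6) → 2 (A7,B7) → 2 (A9,B8).
So the longest common subsequence has length 6.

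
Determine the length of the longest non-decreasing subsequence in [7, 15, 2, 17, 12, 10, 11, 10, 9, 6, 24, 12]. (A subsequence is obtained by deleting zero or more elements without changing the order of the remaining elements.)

Scanning left to right, the best length ending at each element is: 7→1, 15→2, 2→1, 17→3, 12→2, 10→2, 11→3, 10→3, 9→2, 6→2, 24→4, 12→4.
So the longest non-decreasing subsequence has length 4, e.g. 7, 15, 17, 24.

4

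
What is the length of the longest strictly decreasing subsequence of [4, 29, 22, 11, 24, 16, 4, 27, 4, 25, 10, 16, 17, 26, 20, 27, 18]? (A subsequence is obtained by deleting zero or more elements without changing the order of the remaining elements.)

5

Scanning left to right, the best length ending at each element is: 4→1, 29→1, 22→2, 11→3, 24→2, 16→3, 4→4, 27→2, 4→4, 25→3, 10→4, 16→4, 17→4, 26→3, 20→4, 27→2, 18→5.
So the longest decreasing subsequence has length 5, e.g. 29, 27, 25, 20, 18.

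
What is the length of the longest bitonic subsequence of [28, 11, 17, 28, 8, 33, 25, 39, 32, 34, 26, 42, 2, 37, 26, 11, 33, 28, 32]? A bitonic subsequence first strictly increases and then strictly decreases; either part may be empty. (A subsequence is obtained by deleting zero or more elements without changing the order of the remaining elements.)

9

One longest bitonic subsequence is 11, 17, 28, 33, 39, 42, 37, 33, 32 (positions 2,3,4,6,8,12,14,17,19): it rises to 42 then falls. Length 9 is optimal.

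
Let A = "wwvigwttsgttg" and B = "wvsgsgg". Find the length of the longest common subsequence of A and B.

6

Backtracking the LCS table gives one alignment: w (A2,B1) → v (A3,B2) → g (A5,B4) → s (A9,B5) → g (A10,B6) → g (A13,B7).
So the longest common subsequence has length 6.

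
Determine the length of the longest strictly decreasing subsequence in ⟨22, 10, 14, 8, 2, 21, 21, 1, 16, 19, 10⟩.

5

Let dp[i] be the longest decreasing subsequence ending at position i. Then dp = [1, 2, 2, 3, 4, 2, 2, 5, 3, 3, 4].
The maximum is 5; one witness is 22, 10, 8, 2, 1 at positions 1,2,4,5,8.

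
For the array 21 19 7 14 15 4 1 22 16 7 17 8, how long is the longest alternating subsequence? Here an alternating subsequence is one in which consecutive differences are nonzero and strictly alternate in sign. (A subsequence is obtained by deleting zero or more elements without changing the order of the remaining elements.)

A longest alternating subsequence is 21, 7, 14, 4, 22, 16, 17, 8 (positions 1,3,4,6,8,9,11,12); its 7 consecutive differences strictly alternate in sign, and length 8 is optimal.

8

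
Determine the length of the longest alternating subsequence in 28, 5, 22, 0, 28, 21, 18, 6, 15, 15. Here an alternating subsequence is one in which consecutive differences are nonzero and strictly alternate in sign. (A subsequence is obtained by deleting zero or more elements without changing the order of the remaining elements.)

7

A longest alternating subsequence is 28, 5, 22, 0, 28, 6, 15 (positions 1,2,3,4,5,8,9); its 6 consecutive differences strictly alternate in sign, and length 7 is optimal.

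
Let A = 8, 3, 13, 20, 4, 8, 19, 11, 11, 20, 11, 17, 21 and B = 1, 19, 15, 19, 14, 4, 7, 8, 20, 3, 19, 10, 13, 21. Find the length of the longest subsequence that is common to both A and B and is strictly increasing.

For each value that appears in both, track the longest common increasing run ending there.
The best achievable length is 4; one witness is 4, 8, 20, 21 (A-positions 5,6,10,13, B-positions 6,8,9,14).

4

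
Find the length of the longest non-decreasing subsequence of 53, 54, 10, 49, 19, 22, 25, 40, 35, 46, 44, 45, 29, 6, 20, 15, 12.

Let dp[i] be the longest non-decreasing subsequence ending at position i. Then dp = [1, 2, 1, 2, 2, 3, 4, 5, 5, 6, 6, 7, 5, 1, 3, 2, 2].
The maximum is 7; one witness is 10, 19, 22, 25, 40, 44, 45 at positions 3,5,6,7,8,11,12.

7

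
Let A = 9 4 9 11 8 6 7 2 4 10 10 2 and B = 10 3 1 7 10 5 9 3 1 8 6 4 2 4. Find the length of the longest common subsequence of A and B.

5

Backtracking the LCS table gives one alignment: 9 (A1,B7) → 8 (A5,B10) → 6 (A6,B11) → 2 (A8,B13) → 4 (A9,B14).
So the longest common subsequence has length 5.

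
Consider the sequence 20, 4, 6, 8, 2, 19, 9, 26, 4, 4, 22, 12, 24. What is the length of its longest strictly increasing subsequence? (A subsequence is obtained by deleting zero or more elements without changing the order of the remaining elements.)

Let dp[i] be the longest increasing subsequence ending at position i. Then dp = [1, 1, 2, 3, 1, 4, 4, 5, 2, 2, 5, 5, 6].
The maximum is 6; one witness is 4, 6, 8, 19, 22, 24 at positions 2,3,4,6,11,13.

6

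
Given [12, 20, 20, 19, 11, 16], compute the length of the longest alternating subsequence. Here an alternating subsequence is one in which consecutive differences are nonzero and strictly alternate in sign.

A longest alternating subsequence is 12, 20, 11, 16 (positions 1,2,5,6); its 3 consecutive differences strictly alternate in sign, and length 4 is optimal.

4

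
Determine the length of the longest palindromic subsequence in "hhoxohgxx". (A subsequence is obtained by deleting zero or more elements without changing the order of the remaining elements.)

5

One longest palindromic subsequence is hoxoh (positions 2,3,4,5,6); it reads the same forward and backward, and the interval DP gives dp[1][9] = 5.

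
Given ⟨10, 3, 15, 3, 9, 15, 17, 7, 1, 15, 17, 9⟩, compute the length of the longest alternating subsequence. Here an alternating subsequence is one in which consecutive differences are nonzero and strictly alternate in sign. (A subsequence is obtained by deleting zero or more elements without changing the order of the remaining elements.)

8

A longest alternating subsequence is 10, 3, 15, 3, 9, 7, 15, 9 (positions 1,2,3,4,5,8,10,12); its 7 consecutive differences strictly alternate in sign, and length 8 is optimal.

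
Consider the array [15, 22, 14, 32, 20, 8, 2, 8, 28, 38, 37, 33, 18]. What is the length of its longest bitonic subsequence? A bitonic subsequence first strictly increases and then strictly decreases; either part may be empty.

One longest bitonic subsequence is 15, 22, 32, 38, 37, 33, 18 (positions 1,2,4,10,11,12,13): it rises to 38 then falls. Length 7 is optimal.

7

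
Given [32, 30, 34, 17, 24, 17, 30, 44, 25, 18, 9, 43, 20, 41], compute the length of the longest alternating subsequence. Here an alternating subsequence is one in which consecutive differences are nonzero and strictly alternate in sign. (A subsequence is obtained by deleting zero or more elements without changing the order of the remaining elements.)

A longest alternating subsequence is 32, 30, 34, 17, 24, 17, 30, 25, 43, 20, 41 (positions 1,2,3,4,5,6,7,9,12,13,14); its 10 consecutive differences strictly alternate in sign, and length 11 is optimal.

11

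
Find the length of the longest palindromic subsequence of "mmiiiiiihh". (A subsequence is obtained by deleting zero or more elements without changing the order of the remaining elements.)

6

Using dp[i][j] = 2 + dp[i+1][j−1] if the ends match, else max(dp[i+1][j], dp[i][j−1]):
dp[1][10] = 6. A witness is iiiiii at positions 3,4,5,6,7,8.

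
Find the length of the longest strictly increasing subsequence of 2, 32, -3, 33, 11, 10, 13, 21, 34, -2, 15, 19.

5

One longest increasing subsequence is 2, 11, 13, 21, 34 (positions 1,5,7,8,9), of length 5; no longer one exists.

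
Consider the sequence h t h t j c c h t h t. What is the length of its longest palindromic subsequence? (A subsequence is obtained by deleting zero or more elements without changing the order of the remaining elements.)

Using dp[i][j] = 2 + dp[i+1][j−1] if the ends match, else max(dp[i+1][j], dp[i][j−1]):
dp[1][11] = 8. A witness is thtcctht at positions 2,3,4,6,7,9,10,11.

8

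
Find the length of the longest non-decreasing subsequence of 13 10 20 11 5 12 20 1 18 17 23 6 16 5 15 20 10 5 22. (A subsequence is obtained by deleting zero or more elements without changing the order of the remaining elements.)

Let dp[i] be the longest non-decreasing subsequence ending at position i. Then dp = [1, 1, 2, 2, 1, 3, 4, 1, 4, 4, 5, 2, 4, 2, 4, 5, 3, 3, 6].
The maximum is 6; one witness is 10, 11, 12, 20, 20, 22 at positions 2,4,6,7,16,19.

6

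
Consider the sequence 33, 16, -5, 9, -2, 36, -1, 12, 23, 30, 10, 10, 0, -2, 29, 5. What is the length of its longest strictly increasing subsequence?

6

Let dp[i] be the longest increasing subsequence ending at position i. Then dp = [1, 1, 1, 2, 2, 3, 3, 4, 5, 6, 4, 4, 4, 2, 6, 5].
The maximum is 6; one witness is -5, -2, -1, 12, 23, 30 at positions 3,5,7,8,9,10.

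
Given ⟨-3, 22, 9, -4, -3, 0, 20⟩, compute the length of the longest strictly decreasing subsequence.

Let dp[i] be the longest decreasing subsequence ending at position i. Then dp = [1, 1, 2, 3, 3, 3, 2].
The maximum is 3; one witness is 22, 9, -4 at positions 2,3,4.

3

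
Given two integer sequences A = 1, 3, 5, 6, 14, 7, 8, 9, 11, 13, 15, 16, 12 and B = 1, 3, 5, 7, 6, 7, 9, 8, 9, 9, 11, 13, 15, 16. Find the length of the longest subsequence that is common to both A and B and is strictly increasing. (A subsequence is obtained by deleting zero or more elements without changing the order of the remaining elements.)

11

For each value that appears in both, track the longest common increasing run ending there.
The best achievable length is 11; one witness is 1, 3, 5, 6, 7, 8, 9, 11, 13, 15, 16 (A-positions 1,2,3,4,6,7,8,9,10,11,12, B-positions 1,2,3,5,6,8,9,11,12,13,14).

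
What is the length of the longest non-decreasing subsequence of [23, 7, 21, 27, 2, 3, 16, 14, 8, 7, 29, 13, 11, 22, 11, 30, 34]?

Let dp[i] be the longest non-decreasing subsequence ending at position i. Then dp = [1, 1, 2, 3, 1, 2, 3, 3, 3, 3, 4, 4, 4, 5, 5, 6, 7].
The maximum is 7; one witness is 2, 3, 8, 13, 22, 30, 34 at positions 5,6,9,12,14,16,17.

7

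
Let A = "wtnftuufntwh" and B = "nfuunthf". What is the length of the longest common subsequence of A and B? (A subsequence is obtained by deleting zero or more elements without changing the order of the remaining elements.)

7

A longest common subsequence is nfuunth (length 7); the LCS DP confirms no longer common subsequence exists.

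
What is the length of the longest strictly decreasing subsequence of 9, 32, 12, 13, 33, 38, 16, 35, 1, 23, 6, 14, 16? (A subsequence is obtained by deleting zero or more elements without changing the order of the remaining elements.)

Let dp[i] be the longest decreasing subsequence ending at position i. Then dp = [1, 1, 2, 2, 1, 1, 2, 2, 3, 3, 4, 4, 4].
The maximum is 4; one witness is 38, 35, 23, 6 at positions 6,8,10,11.

4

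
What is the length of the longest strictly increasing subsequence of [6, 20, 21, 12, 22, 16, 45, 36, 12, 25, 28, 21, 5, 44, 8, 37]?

One longest increasing subsequence is 6, 20, 21, 22, 25, 28, 44 (positions 1,2,3,5,10,11,14), of length 7; no longer one exists.

7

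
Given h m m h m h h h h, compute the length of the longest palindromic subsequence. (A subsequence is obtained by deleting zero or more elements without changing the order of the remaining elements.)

6

Using dp[i][j] = 2 + dp[i+1][j−1] if the ends match, else max(dp[i+1][j], dp[i][j−1]):
dp[1][9] = 6. A witness is hhhhhh at positions 1,4,6,7,8,9.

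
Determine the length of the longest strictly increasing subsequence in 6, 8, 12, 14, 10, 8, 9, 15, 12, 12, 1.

Let dp[i] be the longest increasing subsequence ending at position i. Then dp = [1, 2, 3, 4, 3, 2, 3, 5, 4, 4, 1].
The maximum is 5; one witness is 6, 8, 12, 14, 15 at positions 1,2,3,4,8.

5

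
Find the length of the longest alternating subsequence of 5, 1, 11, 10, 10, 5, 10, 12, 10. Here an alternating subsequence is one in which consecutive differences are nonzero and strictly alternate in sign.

Track the best alternating length ending on an up-step vs a down-step at each position: up/down = 1/1, 1/2, 3/1, 3/4, 3/4, 3/4, 5/4, 5/1, 5/6.
The maximum over both is 6; one such subsequence is 5, 1, 11, 10, 12, 10.

6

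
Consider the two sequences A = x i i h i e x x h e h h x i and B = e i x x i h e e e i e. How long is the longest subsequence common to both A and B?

Backtracking the LCS table gives one alignment: x (A1,B4) → i (A3,B5) → h (A4,B6) → e (A6,B8) → e (A10,B9) → i (A14,B10).
So the longest common subsequence has length 6.

6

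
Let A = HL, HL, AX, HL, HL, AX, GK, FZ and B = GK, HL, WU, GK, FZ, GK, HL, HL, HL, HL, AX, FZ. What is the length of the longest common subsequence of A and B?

6

Backtracking the LCS table gives one alignment: HL (A1,B7) → HL (A2,B8) → HL (A4,B9) → HL (A5,B10) → AX (A6,B11) → FZ (A8,B12).
So the longest common subsequence has length 6.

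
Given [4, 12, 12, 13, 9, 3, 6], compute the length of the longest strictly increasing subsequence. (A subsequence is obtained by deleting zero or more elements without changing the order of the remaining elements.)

Let dp[i] be the longest increasing subsequence ending at position i. Then dp = [1, 2, 2, 3, 2, 1, 2].
The maximum is 3; one witness is 4, 12, 13 at positions 1,2,4.

3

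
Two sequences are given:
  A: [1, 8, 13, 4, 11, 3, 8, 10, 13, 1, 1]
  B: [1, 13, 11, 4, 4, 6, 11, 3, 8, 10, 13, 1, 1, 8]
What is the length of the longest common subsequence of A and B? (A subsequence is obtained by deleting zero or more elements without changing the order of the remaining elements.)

10

Backtracking the LCS table gives one alignment: 1 (A1,B1) → 13 (A3,B2) → 4 (A4,B5) → 11 (A5,B7) → 3 (A6,B8) → 8 (A7,B9) → 10 (A8,B10) → 13 (A9,B11) → 1 (A10,B12) → 1 (A11,B13).
So the longest common subsequence has length 10.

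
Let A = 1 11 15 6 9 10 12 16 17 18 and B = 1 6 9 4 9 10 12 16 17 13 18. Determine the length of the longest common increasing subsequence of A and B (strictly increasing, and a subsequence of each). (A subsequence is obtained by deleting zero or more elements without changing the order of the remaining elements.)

A longest common strictly increasing subsequence is 1, 6, 9, 10, 12, 16, 17, 18 (length 8); it appears in order in both A and B, and no longer such subsequence exists.

8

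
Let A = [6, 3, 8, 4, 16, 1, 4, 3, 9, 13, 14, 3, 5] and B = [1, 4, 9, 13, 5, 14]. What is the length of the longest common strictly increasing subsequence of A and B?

For each value that appears in both, track the longest common increasing run ending there.
The best achievable length is 5; one witness is 1, 4, 9, 13, 14 (A-positions 6,7,9,10,11, B-positions 1,2,3,4,6).

5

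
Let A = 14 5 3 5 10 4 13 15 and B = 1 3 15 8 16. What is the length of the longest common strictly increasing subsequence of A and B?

A longest common strictly increasing subsequence is 3, 15 (length 2); it appears in order in both A and B, and no longer such subsequence exists.

2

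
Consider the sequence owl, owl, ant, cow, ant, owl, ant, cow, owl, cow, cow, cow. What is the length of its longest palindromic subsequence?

Using dp[i][j] = 2 + dp[i+1][j−1] if the ends match, else max(dp[i+1][j], dp[i][j−1]):
dp[1][12] = 7. A witness is owl cow ant owl ant cow owl at positions 2,4,5,6,7,8,9.

7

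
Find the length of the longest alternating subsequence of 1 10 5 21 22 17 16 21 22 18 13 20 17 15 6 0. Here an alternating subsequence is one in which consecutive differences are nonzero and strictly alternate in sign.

9

A longest alternating subsequence is 1, 10, 5, 21, 17, 21, 18, 20, 17 (positions 1,2,3,4,6,8,10,12,13); its 8 consecutive differences strictly alternate in sign, and length 9 is optimal.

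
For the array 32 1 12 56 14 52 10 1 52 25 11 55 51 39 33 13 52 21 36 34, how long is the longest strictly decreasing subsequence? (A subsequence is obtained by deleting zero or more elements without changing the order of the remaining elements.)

6

Let dp[i] be the longest decreasing subsequence ending at position i. Then dp = [1, 2, 2, 1, 2, 2, 3, 4, 2, 3, 4, 2, 3, 4, 5, 6, 3, 6, 5, 6].
The maximum is 6; one witness is 56, 52, 51, 39, 33, 13 at positions 4,6,13,14,15,16.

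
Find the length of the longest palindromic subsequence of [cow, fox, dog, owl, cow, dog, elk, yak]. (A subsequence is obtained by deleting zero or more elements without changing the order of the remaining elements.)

One longest palindromic subsequence is dog cow dog (positions 3,5,6); it reads the same forward and backward, and the interval DP gives dp[1][8] = 3.

3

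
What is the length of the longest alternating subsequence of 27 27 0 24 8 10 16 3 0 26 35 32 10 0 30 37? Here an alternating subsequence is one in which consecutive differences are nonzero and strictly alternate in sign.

9

Track the best alternating length ending on an up-step vs a down-step at each position: up/down = 1/1, 1/1, 1/2, 3/2, 3/4, 5/4, 5/4, 3/6, 1/6, 7/2, 7/1, 7/8, 7/8, 1/8, 9/8, 9/1.
The maximum over both is 9; one such subsequence is 27, 0, 24, 8, 10, 3, 26, 10, 30.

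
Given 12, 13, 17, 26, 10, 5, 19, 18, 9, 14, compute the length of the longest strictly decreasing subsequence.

4

One longest decreasing subsequence is 26, 19, 18, 9 (positions 4,7,8,9), of length 4; no longer one exists.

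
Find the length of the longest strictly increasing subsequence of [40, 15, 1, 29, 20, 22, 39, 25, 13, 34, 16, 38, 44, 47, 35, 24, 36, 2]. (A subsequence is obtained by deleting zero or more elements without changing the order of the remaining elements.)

Let dp[i] be the longest increasing subsequence ending at position i. Then dp = [1, 1, 1, 2, 2, 3, 4, 4, 2, 5, 3, 6, 7, 8, 6, 4, 7, 2].
The maximum is 8; one witness is 15, 20, 22, 25, 34, 38, 44, 47 at positions 2,5,6,8,10,12,13,14.

8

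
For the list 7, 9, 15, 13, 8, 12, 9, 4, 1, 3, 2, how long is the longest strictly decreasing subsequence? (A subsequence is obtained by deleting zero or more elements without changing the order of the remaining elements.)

One longest decreasing subsequence is 15, 13, 12, 9, 4, 3, 2 (positions 3,4,6,7,8,10,11), of length 7; no longer one exists.

7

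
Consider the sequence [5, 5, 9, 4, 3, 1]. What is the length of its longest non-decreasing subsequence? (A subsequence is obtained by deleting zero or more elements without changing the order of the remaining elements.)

Scanning left to right, the best length ending at each element is: 5→1, 5→2, 9→3, 4→1, 3→1, 1→1.
So the longest non-decreasing subsequence has length 3, e.g. 5, 5, 9.

3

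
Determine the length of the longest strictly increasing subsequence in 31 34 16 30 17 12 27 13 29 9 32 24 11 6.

One longest increasing subsequence is 16, 17, 27, 29, 32 (positions 3,5,7,9,11), of length 5; no longer one exists.

5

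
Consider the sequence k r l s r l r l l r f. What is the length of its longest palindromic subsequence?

7

One longest palindromic subsequence is rllrllr (positions 2,3,6,7,8,9,10); it reads the same forward and backward, and the interval DP gives dp[1][11] = 7.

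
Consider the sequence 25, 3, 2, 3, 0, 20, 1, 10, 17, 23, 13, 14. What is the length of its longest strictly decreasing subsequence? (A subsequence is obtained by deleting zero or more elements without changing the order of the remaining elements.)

4

One longest decreasing subsequence is 25, 3, 2, 0 (positions 1,2,3,5), of length 4; no longer one exists.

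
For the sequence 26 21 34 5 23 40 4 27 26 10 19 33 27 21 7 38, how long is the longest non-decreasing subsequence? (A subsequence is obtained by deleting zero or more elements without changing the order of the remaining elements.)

5

Let dp[i] be the longest non-decreasing subsequence ending at position i. Then dp = [1, 1, 2, 1, 2, 3, 1, 3, 3, 2, 3, 4, 4, 4, 2, 5].
The maximum is 5; one witness is 21, 23, 27, 33, 38 at positions 2,5,8,12,16.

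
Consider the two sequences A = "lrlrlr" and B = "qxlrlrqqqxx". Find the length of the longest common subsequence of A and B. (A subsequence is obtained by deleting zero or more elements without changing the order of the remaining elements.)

A longest common subsequence is lrlr (length 4); the LCS DP confirms no longer common subsequence exists.

4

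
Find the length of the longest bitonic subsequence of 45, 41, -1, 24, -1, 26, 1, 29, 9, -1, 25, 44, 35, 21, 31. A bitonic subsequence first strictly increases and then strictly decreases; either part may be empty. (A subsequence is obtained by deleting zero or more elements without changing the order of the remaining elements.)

Let inc[i] be the LIS ending at i and dec[i] the longest strictly decreasing subsequence starting at i. inc = [1, 1, 1, 2, 1, 3, 2, 4, 3, 1, 4, 5, 5, 4, 5], dec = [5, 4, 1, 3, 1, 3, 2, 3, 2, 1, 2, 3, 2, 1, 1].
max_i inc[i]+dec[i]−1 = 7, with one witness -1, 24, 26, 29, 44, 35, 31.

7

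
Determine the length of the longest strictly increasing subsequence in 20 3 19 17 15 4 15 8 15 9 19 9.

5

Let dp[i] be the longest increasing subsequence ending at position i. Then dp = [1, 1, 2, 2, 2, 2, 3, 3, 4, 4, 5, 4].
The maximum is 5; one witness is 3, 4, 8, 15, 19 at positions 2,6,8,9,11.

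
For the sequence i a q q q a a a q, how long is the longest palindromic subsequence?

5

One longest palindromic subsequence is qaaaq (positions 3,6,7,8,9); it reads the same forward and backward, and the interval DP gives dp[1][9] = 5.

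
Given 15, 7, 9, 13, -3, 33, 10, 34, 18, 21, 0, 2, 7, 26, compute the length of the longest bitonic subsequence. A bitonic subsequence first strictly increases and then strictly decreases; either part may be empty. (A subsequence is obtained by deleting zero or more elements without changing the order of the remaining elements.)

7

One longest bitonic subsequence is 7, 9, 13, 33, 34, 21, 7 (positions 2,3,4,6,8,10,13): it rises to 34 then falls. Length 7 is optimal.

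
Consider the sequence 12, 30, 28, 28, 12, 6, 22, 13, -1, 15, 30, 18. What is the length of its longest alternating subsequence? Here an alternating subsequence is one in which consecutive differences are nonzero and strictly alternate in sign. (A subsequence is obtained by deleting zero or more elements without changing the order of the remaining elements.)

7

A longest alternating subsequence is 12, 30, 12, 22, 13, 30, 18 (positions 1,2,5,7,8,11,12); its 6 consecutive differences strictly alternate in sign, and length 7 is optimal.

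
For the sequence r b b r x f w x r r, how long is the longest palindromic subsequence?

7

One longest palindromic subsequence is rrxwxrr (positions 1,4,5,7,8,9,10); it reads the same forward and backward, and the interval DP gives dp[1][10] = 7.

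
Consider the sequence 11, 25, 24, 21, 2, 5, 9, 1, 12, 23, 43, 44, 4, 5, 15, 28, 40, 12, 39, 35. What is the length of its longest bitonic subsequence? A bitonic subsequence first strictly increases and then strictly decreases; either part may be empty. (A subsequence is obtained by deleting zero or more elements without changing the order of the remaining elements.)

10

One longest bitonic subsequence is 2, 5, 9, 12, 23, 43, 44, 40, 39, 35 (positions 5,6,7,9,10,11,12,17,19,20): it rises to 44 then falls. Length 10 is optimal.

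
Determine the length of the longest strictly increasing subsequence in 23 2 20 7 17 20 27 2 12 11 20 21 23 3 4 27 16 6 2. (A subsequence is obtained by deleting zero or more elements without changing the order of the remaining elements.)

7

One longest increasing subsequence is 2, 7, 17, 20, 21, 23, 27 (positions 2,4,5,6,12,13,16), of length 7; no longer one exists.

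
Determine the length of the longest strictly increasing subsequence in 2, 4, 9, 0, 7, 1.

Scanning left to right, the best length ending at each element is: 2→1, 4→2, 9→3, 0→1, 7→3, 1→2.
So the longest increasing subsequence has length 3, e.g. 2, 4, 9.

3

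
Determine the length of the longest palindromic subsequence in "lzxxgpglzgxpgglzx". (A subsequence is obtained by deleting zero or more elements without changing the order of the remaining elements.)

One longest palindromic subsequence is xgpgzgpgx (positions 3,5,6,7,9,10,12,14,17); it reads the same forward and backward, and the interval DP gives dp[1][17] = 9.

9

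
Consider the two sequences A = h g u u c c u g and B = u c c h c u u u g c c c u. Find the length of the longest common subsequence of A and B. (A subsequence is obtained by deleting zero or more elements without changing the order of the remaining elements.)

6

A longest common subsequence is huuccu (length 6); the LCS DP confirms no longer common subsequence exists.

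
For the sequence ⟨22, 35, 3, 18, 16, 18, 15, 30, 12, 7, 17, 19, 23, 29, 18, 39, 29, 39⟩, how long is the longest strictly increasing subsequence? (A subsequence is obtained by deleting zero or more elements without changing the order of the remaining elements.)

7

One longest increasing subsequence is 3, 16, 18, 19, 23, 29, 39 (positions 3,5,6,12,13,14,16), of length 7; no longer one exists.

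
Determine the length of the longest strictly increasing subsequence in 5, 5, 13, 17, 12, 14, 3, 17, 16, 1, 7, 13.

Scanning left to right, the best length ending at each element is: 5→1, 5→1, 13→2, 17→3, 12→2, 14→3, 3→1, 17→4, 16→4, 1→1, 7→2, 13→3.
So the longest increasing subsequence has length 4, e.g. 5, 13, 14, 17.

4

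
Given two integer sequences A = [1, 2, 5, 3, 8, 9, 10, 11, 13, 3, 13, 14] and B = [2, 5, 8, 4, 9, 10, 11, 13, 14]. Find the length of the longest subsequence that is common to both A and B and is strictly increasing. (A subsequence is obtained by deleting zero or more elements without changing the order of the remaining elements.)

8

For each value that appears in both, track the longest common increasing run ending there.
The best achievable length is 8; one witness is 2, 5, 8, 9, 10, 11, 13, 14 (A-positions 2,3,5,6,7,8,9,12, B-positions 1,2,3,5,6,7,8,9).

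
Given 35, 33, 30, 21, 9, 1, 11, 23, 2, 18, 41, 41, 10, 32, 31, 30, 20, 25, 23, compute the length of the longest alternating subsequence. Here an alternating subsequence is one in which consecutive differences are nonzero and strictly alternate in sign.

10

Track the best alternating length ending on an up-step vs a down-step at each position: up/down = 1/1, 1/2, 1/2, 1/2, 1/2, 1/2, 3/2, 3/2, 3/4, 5/4, 5/1, 5/1, 5/6, 7/6, 7/8, 7/8, 7/8, 9/8, 9/10.
The maximum over both is 10; one such subsequence is 35, 9, 11, 2, 18, 10, 32, 20, 25, 23.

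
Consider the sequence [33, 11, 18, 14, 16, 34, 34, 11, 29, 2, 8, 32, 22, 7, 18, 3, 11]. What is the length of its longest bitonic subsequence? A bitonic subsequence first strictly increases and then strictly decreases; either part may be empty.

8

One longest bitonic subsequence is 11, 14, 16, 34, 32, 22, 18, 11 (positions 2,4,5,6,12,13,15,17): it rises to 34 then falls. Length 8 is optimal.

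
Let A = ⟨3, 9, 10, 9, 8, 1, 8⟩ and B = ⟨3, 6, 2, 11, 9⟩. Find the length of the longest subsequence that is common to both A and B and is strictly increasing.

2

A longest common strictly increasing subsequence is 3, 9 (length 2); it appears in order in both A and B, and no longer such subsequence exists.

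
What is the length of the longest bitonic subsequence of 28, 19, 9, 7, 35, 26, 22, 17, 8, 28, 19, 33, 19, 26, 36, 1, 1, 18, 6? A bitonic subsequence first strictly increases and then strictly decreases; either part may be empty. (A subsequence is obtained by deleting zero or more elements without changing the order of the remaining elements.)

7

Let inc[i] be the LIS ending at i and dec[i] the longest strictly decreasing subsequence starting at i. inc = [1, 1, 1, 1, 2, 2, 2, 2, 2, 3, 3, 4, 3, 4, 5, 1, 1, 3, 2], dec = [6, 4, 3, 2, 6, 5, 4, 3, 2, 4, 3, 4, 3, 3, 3, 1, 1, 2, 1].
max_i inc[i]+dec[i]−1 = 7, with one witness 28, 35, 26, 22, 19, 18, 6.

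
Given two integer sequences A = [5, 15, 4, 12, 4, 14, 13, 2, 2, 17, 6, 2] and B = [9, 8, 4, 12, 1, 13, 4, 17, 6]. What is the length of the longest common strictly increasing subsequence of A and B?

A longest common strictly increasing subsequence is 4, 12, 13, 17 (length 4); it appears in order in both A and B, and no longer such subsequence exists.

4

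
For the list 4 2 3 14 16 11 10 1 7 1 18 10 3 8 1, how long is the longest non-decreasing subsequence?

Let dp[i] be the longest non-decreasing subsequence ending at position i. Then dp = [1, 1, 2, 3, 4, 3, 3, 1, 3, 2, 5, 4, 3, 4, 3].
The maximum is 5; one witness is 2, 3, 14, 16, 18 at positions 2,3,4,5,11.

5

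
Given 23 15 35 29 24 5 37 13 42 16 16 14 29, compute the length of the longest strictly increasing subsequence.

Let dp[i] be the longest increasing subsequence ending at position i. Then dp = [1, 1, 2, 2, 2, 1, 3, 2, 4, 3, 3, 3, 4].
The maximum is 4; one witness is 23, 35, 37, 42 at positions 1,3,7,9.

4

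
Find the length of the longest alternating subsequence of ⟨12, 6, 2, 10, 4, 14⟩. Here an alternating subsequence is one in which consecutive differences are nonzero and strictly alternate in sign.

5

Track the best alternating length ending on an up-step vs a down-step at each position: up/down = 1/1, 1/2, 1/2, 3/2, 3/4, 5/1.
The maximum over both is 5; one such subsequence is 12, 6, 10, 4, 14.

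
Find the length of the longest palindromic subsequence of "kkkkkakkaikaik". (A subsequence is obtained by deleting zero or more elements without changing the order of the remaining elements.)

9

One longest palindromic subsequence is kkkkakkkk (positions 1,3,4,5,6,7,8,11,14); it reads the same forward and backward, and the interval DP gives dp[1][14] = 9.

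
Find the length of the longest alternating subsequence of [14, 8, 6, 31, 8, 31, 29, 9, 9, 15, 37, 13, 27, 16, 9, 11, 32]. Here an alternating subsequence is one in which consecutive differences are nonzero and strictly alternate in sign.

A longest alternating subsequence is 14, 8, 31, 8, 31, 9, 15, 13, 27, 9, 11 (positions 1,2,4,5,6,8,10,12,13,15,16); its 10 consecutive differences strictly alternate in sign, and length 11 is optimal.

11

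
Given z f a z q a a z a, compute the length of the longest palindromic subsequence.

6

Using dp[i][j] = 2 + dp[i+1][j−1] if the ends match, else max(dp[i+1][j], dp[i][j−1]):
dp[1][9] = 6. A witness is azaaza at positions 3,4,6,7,8,9.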